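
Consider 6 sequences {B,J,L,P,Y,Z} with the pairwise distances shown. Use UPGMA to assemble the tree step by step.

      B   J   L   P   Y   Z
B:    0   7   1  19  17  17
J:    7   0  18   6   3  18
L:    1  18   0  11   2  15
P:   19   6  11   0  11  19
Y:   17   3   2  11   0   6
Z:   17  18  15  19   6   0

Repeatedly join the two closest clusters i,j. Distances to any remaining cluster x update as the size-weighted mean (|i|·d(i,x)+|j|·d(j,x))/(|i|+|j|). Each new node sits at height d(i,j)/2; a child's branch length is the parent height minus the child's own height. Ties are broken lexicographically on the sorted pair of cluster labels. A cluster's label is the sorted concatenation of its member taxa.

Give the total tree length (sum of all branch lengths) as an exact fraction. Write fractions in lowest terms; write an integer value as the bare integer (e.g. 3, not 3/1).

1. join B+L (d=1) ⇒ BL; edges |B|=1/2, |L|=1/2
  updated: d(BL,J)=25/2, d(BL,P)=15, d(BL,Y)=19/2, d(BL,Z)=16
2. join J+Y (d=3) ⇒ JY; edges |J|=3/2, |Y|=3/2
  updated: d(BL,JY)=11, d(JY,P)=17/2, d(JY,Z)=12
3. join JY+P (d=17/2) ⇒ JPY; edges |JY|=11/4, |P|=17/4
  updated: d(BL,JPY)=37/3, d(JPY,Z)=43/3
4. join BL+JPY (d=37/3) ⇒ BJLPY; edges |BL|=17/3, |JPY|=23/12
  updated: d(BJLPY,Z)=15
5. join BJLPY+Z (d=15) ⇒ BJLPYZ; edges |BJLPY|=4/3, |Z|=15/2
final tree: (((B:1/2,L:1/2):17/3,((J:3/2,Y:3/2):11/4,P:17/4):23/12):4/3,Z:15/2)
total length: 329/12

329/12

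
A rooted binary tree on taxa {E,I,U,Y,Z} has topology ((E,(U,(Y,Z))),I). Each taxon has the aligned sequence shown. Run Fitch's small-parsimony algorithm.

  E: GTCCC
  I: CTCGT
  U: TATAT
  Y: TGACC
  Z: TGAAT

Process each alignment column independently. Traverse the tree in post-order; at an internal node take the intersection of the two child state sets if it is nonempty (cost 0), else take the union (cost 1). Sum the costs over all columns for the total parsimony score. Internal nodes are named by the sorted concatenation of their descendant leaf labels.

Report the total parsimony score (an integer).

11

YZ@0: {T} ∩ {T} = {T} (intersection, +0)
UYZ@0: {T} ∩ {T} = {T} (intersection, +0)
EUYZ@0: {G} ∪ {T} = {G,T} (union, +1)
EIUYZ@0: {G,T} ∪ {C} = {C,G,T} (union, +1)
YZ@1: {G} ∩ {G} = {G} (intersection, +0)
UYZ@1: {A} ∪ {G} = {A,G} (union, +1)
EUYZ@1: {T} ∪ {A,G} = {A,G,T} (union, +1)
EIUYZ@1: {A,G,T} ∩ {T} = {T} (intersection, +0)
YZ@2: {A} ∩ {A} = {A} (intersection, +0)
UYZ@2: {T} ∪ {A} = {A,T} (union, +1)
EUYZ@2: {C} ∪ {A,T} = {A,C,T} (union, +1)
EIUYZ@2: {A,C,T} ∩ {C} = {C} (intersection, +0)
YZ@3: {C} ∪ {A} = {A,C} (union, +1)
UYZ@3: {A} ∩ {A,C} = {A} (intersection, +0)
EUYZ@3: {C} ∪ {A} = {A,C} (union, +1)
EIUYZ@3: {A,C} ∪ {G} = {A,C,G} (union, +1)
YZ@4: {C} ∪ {T} = {C,T} (union, +1)
UYZ@4: {T} ∩ {C,T} = {T} (intersection, +0)
EUYZ@4: {C} ∪ {T} = {C,T} (union, +1)
EIUYZ@4: {C,T} ∩ {T} = {T} (intersection, +0)
per-site changes: [2, 2, 2, 3, 2]; total = 11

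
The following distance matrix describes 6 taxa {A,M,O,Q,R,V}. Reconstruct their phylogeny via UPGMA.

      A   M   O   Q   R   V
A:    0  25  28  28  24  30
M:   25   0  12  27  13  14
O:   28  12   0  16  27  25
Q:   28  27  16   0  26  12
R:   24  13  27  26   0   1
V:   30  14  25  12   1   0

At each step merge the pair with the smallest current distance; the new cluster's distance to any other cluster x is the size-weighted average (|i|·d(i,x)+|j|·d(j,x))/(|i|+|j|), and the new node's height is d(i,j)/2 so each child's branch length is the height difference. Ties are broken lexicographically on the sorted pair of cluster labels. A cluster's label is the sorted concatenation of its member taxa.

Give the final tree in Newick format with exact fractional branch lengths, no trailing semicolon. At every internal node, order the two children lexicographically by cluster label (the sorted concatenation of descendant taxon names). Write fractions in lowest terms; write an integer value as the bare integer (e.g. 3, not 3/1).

(A:27/2,((M:6,O:6):25/6,(Q:19/2,(R:1/2,V:1/2):9):2/3):10/3)

iteration 1: select R,V (d=1); attach at lengths (1/2, 1/2); label the merged cluster RV
  updated: d(A,RV)=27, d(M,RV)=27/2, d(O,RV)=26, d(Q,RV)=19
iteration 2: select M,O (d=12); attach at lengths (6, 6); label the merged cluster MO
  updated: d(A,MO)=53/2, d(MO,Q)=43/2, d(MO,RV)=79/4
iteration 3: select Q,RV (d=19); attach at lengths (19/2, 9); label the merged cluster QRV
  updated: d(A,QRV)=82/3, d(MO,QRV)=61/3
iteration 4: select MO,QRV (d=61/3); attach at lengths (25/6, 2/3); label the merged cluster MOQRV
  updated: d(A,MOQRV)=27
iteration 5: select A,MOQRV (d=27); attach at lengths (27/2, 10/3); label the merged cluster AMOQRV
final tree: (A:27/2,((M:6,O:6):25/6,(Q:19/2,(R:1/2,V:1/2):9):2/3):10/3)
total length: 319/6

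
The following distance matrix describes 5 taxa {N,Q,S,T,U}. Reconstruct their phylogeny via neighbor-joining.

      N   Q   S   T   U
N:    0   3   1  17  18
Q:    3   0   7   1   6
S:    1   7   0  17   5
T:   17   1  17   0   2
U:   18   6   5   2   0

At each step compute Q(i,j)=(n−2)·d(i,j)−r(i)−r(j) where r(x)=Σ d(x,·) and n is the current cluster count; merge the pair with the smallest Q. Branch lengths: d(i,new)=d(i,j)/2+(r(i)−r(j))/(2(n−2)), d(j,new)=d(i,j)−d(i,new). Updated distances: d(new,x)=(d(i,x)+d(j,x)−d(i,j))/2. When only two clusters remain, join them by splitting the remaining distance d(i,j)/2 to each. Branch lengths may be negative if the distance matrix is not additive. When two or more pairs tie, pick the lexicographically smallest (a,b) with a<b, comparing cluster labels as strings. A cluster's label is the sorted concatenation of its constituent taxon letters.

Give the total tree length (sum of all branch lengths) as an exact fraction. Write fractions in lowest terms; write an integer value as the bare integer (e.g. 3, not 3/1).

103/8

1. join N+S (d=1, Q=-66) ⇒ NS; edges |N|=2, |S|=-1
  updated: d(NS,Q)=9/2, d(NS,T)=33/2, d(NS,U)=11
2. join NS+Q (d=9/2, Q=-69/2) ⇒ NQS; edges |NS|=59/8, |Q|=-23/8
  updated: d(NQS,T)=13/2, d(NQS,U)=25/4
3. join NQS+T (d=13/2, Q=-59/4) ⇒ NQST; edges |NQS|=43/8, |T|=9/8
  updated: d(NQST,U)=7/8
4. join NQST+U (d=7/8) ⇒ NQSTU; edges |NQST|=7/16, |U|=7/16
final tree: ((((N:2,S:-1):59/8,Q:-23/8):43/8,T:9/8):7/16,U:7/16)
total length: 103/8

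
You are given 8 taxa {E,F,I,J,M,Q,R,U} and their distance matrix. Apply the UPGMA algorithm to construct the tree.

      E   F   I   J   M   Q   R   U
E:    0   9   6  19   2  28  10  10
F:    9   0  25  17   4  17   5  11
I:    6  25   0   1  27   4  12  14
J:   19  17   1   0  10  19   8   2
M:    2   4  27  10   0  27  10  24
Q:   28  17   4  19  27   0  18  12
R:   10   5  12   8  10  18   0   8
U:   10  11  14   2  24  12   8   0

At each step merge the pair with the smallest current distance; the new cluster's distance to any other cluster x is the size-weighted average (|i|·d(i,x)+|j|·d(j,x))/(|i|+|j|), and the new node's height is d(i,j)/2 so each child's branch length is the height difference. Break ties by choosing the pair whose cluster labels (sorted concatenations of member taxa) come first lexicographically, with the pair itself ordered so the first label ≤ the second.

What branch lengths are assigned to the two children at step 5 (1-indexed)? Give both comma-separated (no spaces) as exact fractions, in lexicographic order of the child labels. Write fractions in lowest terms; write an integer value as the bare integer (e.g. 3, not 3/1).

1. join I+J (d=1) ⇒ IJ; edges |I|=1/2, |J|=1/2
  updated: d(E,IJ)=25/2, d(F,IJ)=21, d(IJ,M)=37/2, d(IJ,Q)=23/2, d(IJ,R)=10, d(IJ,U)=8
2. join E+M (d=2) ⇒ EM; edges |E|=1, |M|=1
  updated: d(EM,F)=13/2, d(EM,IJ)=31/2, d(EM,Q)=55/2, d(EM,R)=10, d(EM,U)=17
3. join F+R (d=5) ⇒ FR; edges |F|=5/2, |R|=5/2
  updated: d(EM,FR)=33/4, d(FR,IJ)=31/2, d(FR,Q)=35/2, d(FR,U)=19/2
4. join IJ+U (d=8) ⇒ IJU; edges |IJ|=7/2, |U|=4
  updated: d(EM,IJU)=16, d(FR,IJU)=27/2, d(IJU,Q)=35/3
5. join EM+FR (d=33/4) ⇒ EFMR; edges |EM|=25/8, |FR|=13/8
  updated: d(EFMR,IJU)=59/4, d(EFMR,Q)=45/2
6. join IJU+Q (d=35/3) ⇒ IJQU; edges |IJU|=11/6, |Q|=35/6
  updated: d(EFMR,IJQU)=267/16
7. join EFMR+IJQU (d=267/16) ⇒ EFIJMQRU; edges |EFMR|=135/32, |IJQU|=241/96
final tree: (((E:1,M:1):25/8,(F:5/2,R:5/2):13/8):135/32,(((I:1/2,J:1/2):7/2,U:4):11/6,Q:35/6):241/96)
total length: 1663/48

25/8,13/8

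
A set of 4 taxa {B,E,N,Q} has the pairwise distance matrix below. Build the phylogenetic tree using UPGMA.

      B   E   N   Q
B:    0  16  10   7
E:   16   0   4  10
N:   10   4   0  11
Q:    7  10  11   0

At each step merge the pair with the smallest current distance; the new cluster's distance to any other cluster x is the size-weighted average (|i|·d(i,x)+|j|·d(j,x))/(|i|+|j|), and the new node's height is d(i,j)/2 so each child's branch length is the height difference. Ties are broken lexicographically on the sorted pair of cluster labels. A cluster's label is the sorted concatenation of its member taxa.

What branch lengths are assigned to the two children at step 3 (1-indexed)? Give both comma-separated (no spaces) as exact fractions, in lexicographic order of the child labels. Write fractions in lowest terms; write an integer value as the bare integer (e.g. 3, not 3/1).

iteration 1: select E,N (d=4); attach at lengths (2, 2); label the merged cluster EN
  updated: d(B,EN)=13, d(EN,Q)=21/2
iteration 2: select B,Q (d=7); attach at lengths (7/2, 7/2); label the merged cluster BQ
  updated: d(BQ,EN)=47/4
iteration 3: select BQ,EN (d=47/4); attach at lengths (19/8, 31/8); label the merged cluster BENQ
final tree: ((B:7/2,Q:7/2):19/8,(E:2,N:2):31/8)
total length: 69/4

19/8,31/8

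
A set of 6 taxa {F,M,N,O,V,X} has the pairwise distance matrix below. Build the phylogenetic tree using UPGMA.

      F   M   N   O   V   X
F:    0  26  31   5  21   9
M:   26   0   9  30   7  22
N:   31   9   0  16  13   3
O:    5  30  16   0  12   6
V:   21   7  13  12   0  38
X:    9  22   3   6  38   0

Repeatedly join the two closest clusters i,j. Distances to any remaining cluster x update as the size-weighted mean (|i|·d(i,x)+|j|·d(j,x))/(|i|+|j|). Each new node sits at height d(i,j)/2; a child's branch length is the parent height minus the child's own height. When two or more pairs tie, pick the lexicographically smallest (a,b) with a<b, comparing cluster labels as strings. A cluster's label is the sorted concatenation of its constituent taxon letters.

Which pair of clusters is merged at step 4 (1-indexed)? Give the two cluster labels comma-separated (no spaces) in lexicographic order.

FO,NX

iteration 1: select N,X (d=3); attach at lengths (3/2, 3/2); label the merged cluster NX
  updated: d(F,NX)=20, d(M,NX)=31/2, d(NX,O)=11, d(NX,V)=51/2
iteration 2: select F,O (d=5); attach at lengths (5/2, 5/2); label the merged cluster FO
  updated: d(FO,M)=28, d(FO,NX)=31/2, d(FO,V)=33/2
iteration 3: select M,V (d=7); attach at lengths (7/2, 7/2); label the merged cluster MV
  updated: d(FO,MV)=89/4, d(MV,NX)=41/2
iteration 4: select FO,NX (d=31/2); attach at lengths (21/4, 25/4); label the merged cluster FNOX
  updated: d(FNOX,MV)=171/8
iteration 5: select FNOX,MV (d=171/8); attach at lengths (47/16, 115/16); label the merged cluster FMNOVX
final tree: (((F:5/2,O:5/2):21/4,(N:3/2,X:3/2):25/4):47/16,(M:7/2,V:7/2):115/16)
total length: 293/8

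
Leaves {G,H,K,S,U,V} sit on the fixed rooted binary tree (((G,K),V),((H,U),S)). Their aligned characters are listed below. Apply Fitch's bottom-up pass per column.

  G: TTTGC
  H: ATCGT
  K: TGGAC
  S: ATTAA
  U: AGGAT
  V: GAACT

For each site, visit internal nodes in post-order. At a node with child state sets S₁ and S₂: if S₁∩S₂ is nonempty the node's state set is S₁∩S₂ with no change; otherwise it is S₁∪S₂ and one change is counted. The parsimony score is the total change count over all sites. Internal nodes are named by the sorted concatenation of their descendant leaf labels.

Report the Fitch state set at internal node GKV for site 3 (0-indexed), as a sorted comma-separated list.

A,C,G

[col 0] GK: children G:{T}, K:{T} ∩→ {T}; cost 0
[col 0] GKV: children GK:{T}, V:{G} ∪→ {G,T}; cost 1
[col 0] HU: children H:{A}, U:{A} ∩→ {A}; cost 0
[col 0] HSU: children HU:{A}, S:{A} ∩→ {A}; cost 0
[col 0] GHKSUV: children GKV:{G,T}, HSU:{A} ∪→ {A,G,T}; cost 1
[col 1] GK: children G:{T}, K:{G} ∪→ {G,T}; cost 1
[col 1] GKV: children GK:{G,T}, V:{A} ∪→ {A,G,T}; cost 1
[col 1] HU: children H:{T}, U:{G} ∪→ {G,T}; cost 1
[col 1] HSU: children HU:{G,T}, S:{T} ∩→ {T}; cost 0
[col 1] GHKSUV: children GKV:{A,G,T}, HSU:{T} ∩→ {T}; cost 0
[col 2] GK: children G:{T}, K:{G} ∪→ {G,T}; cost 1
[col 2] GKV: children GK:{G,T}, V:{A} ∪→ {A,G,T}; cost 1
[col 2] HU: children H:{C}, U:{G} ∪→ {C,G}; cost 1
[col 2] HSU: children HU:{C,G}, S:{T} ∪→ {C,G,T}; cost 1
[col 2] GHKSUV: children GKV:{A,G,T}, HSU:{C,G,T} ∩→ {G,T}; cost 0
[col 3] GK: children G:{G}, K:{A} ∪→ {A,G}; cost 1
[col 3] GKV: children GK:{A,G}, V:{C} ∪→ {A,C,G}; cost 1
[col 3] HU: children H:{G}, U:{A} ∪→ {A,G}; cost 1
[col 3] HSU: children HU:{A,G}, S:{A} ∩→ {A}; cost 0
[col 3] GHKSUV: children GKV:{A,C,G}, HSU:{A} ∩→ {A}; cost 0
[col 4] GK: children G:{C}, K:{C} ∩→ {C}; cost 0
[col 4] GKV: children GK:{C}, V:{T} ∪→ {C,T}; cost 1
[col 4] HU: children H:{T}, U:{T} ∩→ {T}; cost 0
[col 4] HSU: children HU:{T}, S:{A} ∪→ {A,T}; cost 1
[col 4] GHKSUV: children GKV:{C,T}, HSU:{A,T} ∩→ {T}; cost 0
per-site changes: [2, 3, 4, 3, 2]; total = 14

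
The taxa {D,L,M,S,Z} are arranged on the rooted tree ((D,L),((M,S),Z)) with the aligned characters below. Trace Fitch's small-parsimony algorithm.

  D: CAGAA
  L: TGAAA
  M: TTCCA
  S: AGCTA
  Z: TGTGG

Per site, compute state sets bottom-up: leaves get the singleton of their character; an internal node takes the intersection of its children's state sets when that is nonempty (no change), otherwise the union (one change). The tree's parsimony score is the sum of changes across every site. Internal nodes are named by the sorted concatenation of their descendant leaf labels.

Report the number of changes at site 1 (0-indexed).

2

DL@0: {C} ∪ {T} = {C,T} (union, +1)
MS@0: {T} ∪ {A} = {A,T} (union, +1)
MSZ@0: {A,T} ∩ {T} = {T} (intersection, +0)
DLMSZ@0: {C,T} ∩ {T} = {T} (intersection, +0)
DL@1: {A} ∪ {G} = {A,G} (union, +1)
MS@1: {T} ∪ {G} = {G,T} (union, +1)
MSZ@1: {G,T} ∩ {G} = {G} (intersection, +0)
DLMSZ@1: {A,G} ∩ {G} = {G} (intersection, +0)
DL@2: {G} ∪ {A} = {A,G} (union, +1)
MS@2: {C} ∩ {C} = {C} (intersection, +0)
MSZ@2: {C} ∪ {T} = {C,T} (union, +1)
DLMSZ@2: {A,G} ∪ {C,T} = {A,C,G,T} (union, +1)
DL@3: {A} ∩ {A} = {A} (intersection, +0)
MS@3: {C} ∪ {T} = {C,T} (union, +1)
MSZ@3: {C,T} ∪ {G} = {C,G,T} (union, +1)
DLMSZ@3: {A} ∪ {C,G,T} = {A,C,G,T} (union, +1)
DL@4: {A} ∩ {A} = {A} (intersection, +0)
MS@4: {A} ∩ {A} = {A} (intersection, +0)
MSZ@4: {A} ∪ {G} = {A,G} (union, +1)
DLMSZ@4: {A} ∩ {A,G} = {A} (intersection, +0)
per-site changes: [2, 2, 3, 3, 1]; total = 11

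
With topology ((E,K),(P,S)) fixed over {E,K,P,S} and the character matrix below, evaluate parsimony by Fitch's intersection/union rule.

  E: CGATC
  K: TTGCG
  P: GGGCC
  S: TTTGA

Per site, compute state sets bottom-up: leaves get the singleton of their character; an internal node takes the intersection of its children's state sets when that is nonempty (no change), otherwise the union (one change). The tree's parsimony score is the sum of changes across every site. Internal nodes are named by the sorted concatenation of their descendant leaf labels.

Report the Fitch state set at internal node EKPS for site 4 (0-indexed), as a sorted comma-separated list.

site 0, node EK: E={C} ∪ K={T} → {C,T} (+1)
site 0, node PS: P={G} ∪ S={T} → {G,T} (+1)
site 0, node EKPS: EK={C,T} ∩ PS={G,T} → {T} (+0)
site 1, node EK: E={G} ∪ K={T} → {G,T} (+1)
site 1, node PS: P={G} ∪ S={T} → {G,T} (+1)
site 1, node EKPS: EK={G,T} ∩ PS={G,T} → {G,T} (+0)
site 2, node EK: E={A} ∪ K={G} → {A,G} (+1)
site 2, node PS: P={G} ∪ S={T} → {G,T} (+1)
site 2, node EKPS: EK={A,G} ∩ PS={G,T} → {G} (+0)
site 3, node EK: E={T} ∪ K={C} → {C,T} (+1)
site 3, node PS: P={C} ∪ S={G} → {C,G} (+1)
site 3, node EKPS: EK={C,T} ∩ PS={C,G} → {C} (+0)
site 4, node EK: E={C} ∪ K={G} → {C,G} (+1)
site 4, node PS: P={C} ∪ S={A} → {A,C} (+1)
site 4, node EKPS: EK={C,G} ∩ PS={A,C} → {C} (+0)
per-site changes: [2, 2, 2, 2, 2]; total = 10

C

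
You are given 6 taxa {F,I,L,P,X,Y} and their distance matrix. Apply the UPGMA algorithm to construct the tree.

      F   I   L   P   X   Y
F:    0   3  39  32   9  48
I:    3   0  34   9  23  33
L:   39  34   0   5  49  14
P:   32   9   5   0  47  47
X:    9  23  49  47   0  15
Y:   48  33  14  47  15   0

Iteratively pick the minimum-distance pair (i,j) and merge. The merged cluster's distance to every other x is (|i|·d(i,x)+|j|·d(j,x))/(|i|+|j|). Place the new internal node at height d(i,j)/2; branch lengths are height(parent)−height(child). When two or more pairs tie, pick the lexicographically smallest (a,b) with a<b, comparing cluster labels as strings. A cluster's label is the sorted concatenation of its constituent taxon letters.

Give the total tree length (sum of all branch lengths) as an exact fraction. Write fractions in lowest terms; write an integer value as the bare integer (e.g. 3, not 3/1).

119/2

1. join F+I (d=3) ⇒ FI; edges |F|=3/2, |I|=3/2
  updated: d(FI,L)=73/2, d(FI,P)=41/2, d(FI,X)=16, d(FI,Y)=81/2
2. join L+P (d=5) ⇒ LP; edges |L|=5/2, |P|=5/2
  updated: d(FI,LP)=57/2, d(LP,X)=48, d(LP,Y)=61/2
3. join X+Y (d=15) ⇒ XY; edges |X|=15/2, |Y|=15/2
  updated: d(FI,XY)=113/4, d(LP,XY)=157/4
4. join FI+XY (d=113/4) ⇒ FIXY; edges |FI|=101/8, |XY|=53/8
  updated: d(FIXY,LP)=271/8
5. join FIXY+LP (d=271/8) ⇒ FILPXY; edges |FIXY|=45/16, |LP|=231/16
final tree: (((F:3/2,I:3/2):101/8,(X:15/2,Y:15/2):53/8):45/16,(L:5/2,P:5/2):231/16)
total length: 119/2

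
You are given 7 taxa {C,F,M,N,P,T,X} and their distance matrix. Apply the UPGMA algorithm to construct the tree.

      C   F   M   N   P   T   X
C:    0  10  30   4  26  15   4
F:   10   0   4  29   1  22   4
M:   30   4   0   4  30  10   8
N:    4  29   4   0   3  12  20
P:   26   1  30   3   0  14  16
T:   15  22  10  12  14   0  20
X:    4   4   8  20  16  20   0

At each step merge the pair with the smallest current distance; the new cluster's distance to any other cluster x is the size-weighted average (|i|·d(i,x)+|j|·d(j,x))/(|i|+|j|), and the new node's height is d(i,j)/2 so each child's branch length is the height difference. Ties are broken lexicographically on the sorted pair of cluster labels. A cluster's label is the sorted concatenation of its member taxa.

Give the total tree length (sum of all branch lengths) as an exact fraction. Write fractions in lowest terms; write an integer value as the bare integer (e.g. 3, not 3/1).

36

1. join F+P (d=1) ⇒ FP; edges |F|=1/2, |P|=1/2
  updated: d(C,FP)=18, d(FP,M)=17, d(FP,N)=16, d(FP,T)=18, d(FP,X)=10
2. join C+N (d=4) ⇒ CN; edges |C|=2, |N|=2
  updated: d(CN,FP)=17, d(CN,M)=17, d(CN,T)=27/2, d(CN,X)=12
3. join M+X (d=8) ⇒ MX; edges |M|=4, |X|=4
  updated: d(CN,MX)=29/2, d(FP,MX)=27/2, d(MX,T)=15
4. join CN+T (d=27/2) ⇒ CNT; edges |CN|=19/4, |T|=27/4
  updated: d(CNT,FP)=52/3, d(CNT,MX)=44/3
5. join FP+MX (d=27/2) ⇒ FMPX; edges |FP|=25/4, |MX|=11/4
  updated: d(CNT,FMPX)=16
6. join CNT+FMPX (d=16) ⇒ CFMNPTX; edges |CNT|=5/4, |FMPX|=5/4
final tree: (((C:2,N:2):19/4,T:27/4):5/4,((F:1/2,P:1/2):25/4,(M:4,X:4):11/4):5/4)
total length: 36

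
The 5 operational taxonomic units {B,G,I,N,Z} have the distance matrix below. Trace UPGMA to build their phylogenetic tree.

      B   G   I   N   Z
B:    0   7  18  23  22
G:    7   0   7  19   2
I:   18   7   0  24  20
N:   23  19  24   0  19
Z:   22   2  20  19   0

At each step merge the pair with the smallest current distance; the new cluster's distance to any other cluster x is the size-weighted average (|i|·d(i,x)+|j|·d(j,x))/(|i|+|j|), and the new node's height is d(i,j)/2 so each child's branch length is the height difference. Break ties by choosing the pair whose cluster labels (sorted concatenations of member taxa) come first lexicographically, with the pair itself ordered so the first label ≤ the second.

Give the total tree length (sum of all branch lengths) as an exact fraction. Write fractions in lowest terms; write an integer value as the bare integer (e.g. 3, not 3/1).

221/6

iteration 1: select G,Z (d=2); attach at lengths (1, 1); label the merged cluster GZ
  updated: d(B,GZ)=29/2, d(GZ,I)=27/2, d(GZ,N)=19
iteration 2: select GZ,I (d=27/2); attach at lengths (23/4, 27/4); label the merged cluster GIZ
  updated: d(B,GIZ)=47/3, d(GIZ,N)=62/3
iteration 3: select B,GIZ (d=47/3); attach at lengths (47/6, 13/12); label the merged cluster BGIZ
  updated: d(BGIZ,N)=85/4
iteration 4: select BGIZ,N (d=85/4); attach at lengths (67/24, 85/8); label the merged cluster BGINZ
final tree: ((B:47/6,((G:1,Z:1):23/4,I:27/4):13/12):67/24,N:85/8)
total length: 221/6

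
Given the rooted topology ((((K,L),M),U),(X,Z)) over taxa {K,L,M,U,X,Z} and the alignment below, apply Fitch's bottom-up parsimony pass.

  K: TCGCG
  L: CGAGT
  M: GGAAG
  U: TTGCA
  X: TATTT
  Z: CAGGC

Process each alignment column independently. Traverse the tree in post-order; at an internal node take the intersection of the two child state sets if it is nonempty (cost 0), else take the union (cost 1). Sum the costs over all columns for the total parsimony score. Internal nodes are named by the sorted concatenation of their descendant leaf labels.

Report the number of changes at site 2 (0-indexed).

3

KL@0: {T} ∪ {C} = {C,T} (union, +1)
KLM@0: {C,T} ∪ {G} = {C,G,T} (union, +1)
KLMU@0: {C,G,T} ∩ {T} = {T} (intersection, +0)
XZ@0: {T} ∪ {C} = {C,T} (union, +1)
KLMUXZ@0: {T} ∩ {C,T} = {T} (intersection, +0)
KL@1: {C} ∪ {G} = {C,G} (union, +1)
KLM@1: {C,G} ∩ {G} = {G} (intersection, +0)
KLMU@1: {G} ∪ {T} = {G,T} (union, +1)
XZ@1: {A} ∩ {A} = {A} (intersection, +0)
KLMUXZ@1: {G,T} ∪ {A} = {A,G,T} (union, +1)
KL@2: {G} ∪ {A} = {A,G} (union, +1)
KLM@2: {A,G} ∩ {A} = {A} (intersection, +0)
KLMU@2: {A} ∪ {G} = {A,G} (union, +1)
XZ@2: {T} ∪ {G} = {G,T} (union, +1)
KLMUXZ@2: {A,G} ∩ {G,T} = {G} (intersection, +0)
KL@3: {C} ∪ {G} = {C,G} (union, +1)
KLM@3: {C,G} ∪ {A} = {A,C,G} (union, +1)
KLMU@3: {A,C,G} ∩ {C} = {C} (intersection, +0)
XZ@3: {T} ∪ {G} = {G,T} (union, +1)
KLMUXZ@3: {C} ∪ {G,T} = {C,G,T} (union, +1)
KL@4: {G} ∪ {T} = {G,T} (union, +1)
KLM@4: {G,T} ∩ {G} = {G} (intersection, +0)
KLMU@4: {G} ∪ {A} = {A,G} (union, +1)
XZ@4: {T} ∪ {C} = {C,T} (union, +1)
KLMUXZ@4: {A,G} ∪ {C,T} = {A,C,G,T} (union, +1)
per-site changes: [3, 3, 3, 4, 4]; total = 17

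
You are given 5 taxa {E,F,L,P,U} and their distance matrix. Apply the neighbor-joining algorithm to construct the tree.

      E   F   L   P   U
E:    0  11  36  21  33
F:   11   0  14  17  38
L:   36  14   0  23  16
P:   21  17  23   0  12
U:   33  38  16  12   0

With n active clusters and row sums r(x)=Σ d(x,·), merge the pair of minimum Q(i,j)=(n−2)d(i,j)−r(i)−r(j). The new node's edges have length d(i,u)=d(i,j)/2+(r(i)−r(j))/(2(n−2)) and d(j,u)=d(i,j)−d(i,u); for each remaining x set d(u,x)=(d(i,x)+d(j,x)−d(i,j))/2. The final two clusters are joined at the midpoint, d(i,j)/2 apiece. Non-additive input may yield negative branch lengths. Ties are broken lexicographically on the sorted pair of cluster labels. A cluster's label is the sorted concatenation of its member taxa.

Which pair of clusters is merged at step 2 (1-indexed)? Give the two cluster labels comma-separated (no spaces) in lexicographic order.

iteration 1: select E,F (d=11, Q=-148); attach at lengths (9, 2); label the merged cluster EF
  updated: d(EF,L)=39/2, d(EF,P)=27/2, d(EF,U)=30
iteration 2: select EF,P (d=27/2, Q=-169/2); attach at lengths (83/8, 25/8); label the merged cluster EFP
  updated: d(EFP,L)=29/2, d(EFP,U)=57/4
iteration 3: select EFP,L (d=29/2, Q=-179/4); attach at lengths (51/8, 65/8); label the merged cluster EFLP
  updated: d(EFLP,U)=63/8
iteration 4: select EFLP,U (d=63/8); attach at lengths (63/16, 63/16); label the merged cluster EFLPU
final tree: ((((E:9,F:2):83/8,P:25/8):51/8,L:65/8):63/16,U:63/16)
total length: 375/8

EF,P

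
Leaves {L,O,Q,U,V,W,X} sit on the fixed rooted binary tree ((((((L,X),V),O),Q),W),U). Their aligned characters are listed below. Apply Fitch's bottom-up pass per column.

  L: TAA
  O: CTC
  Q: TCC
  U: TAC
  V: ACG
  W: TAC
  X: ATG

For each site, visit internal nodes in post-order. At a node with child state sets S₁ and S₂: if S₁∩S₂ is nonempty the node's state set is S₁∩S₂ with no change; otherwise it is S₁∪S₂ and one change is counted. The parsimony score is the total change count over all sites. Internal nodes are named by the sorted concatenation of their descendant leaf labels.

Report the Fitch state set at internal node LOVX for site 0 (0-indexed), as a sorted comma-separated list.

[col 0] LX: children L:{T}, X:{A} ∪→ {A,T}; cost 1
[col 0] LVX: children LX:{A,T}, V:{A} ∩→ {A}; cost 0
[col 0] LOVX: children LVX:{A}, O:{C} ∪→ {A,C}; cost 1
[col 0] LOQVX: children LOVX:{A,C}, Q:{T} ∪→ {A,C,T}; cost 1
[col 0] LOQVWX: children LOQVX:{A,C,T}, W:{T} ∩→ {T}; cost 0
[col 0] LOQUVWX: children LOQVWX:{T}, U:{T} ∩→ {T}; cost 0
[col 1] LX: children L:{A}, X:{T} ∪→ {A,T}; cost 1
[col 1] LVX: children LX:{A,T}, V:{C} ∪→ {A,C,T}; cost 1
[col 1] LOVX: children LVX:{A,C,T}, O:{T} ∩→ {T}; cost 0
[col 1] LOQVX: children LOVX:{T}, Q:{C} ∪→ {C,T}; cost 1
[col 1] LOQVWX: children LOQVX:{C,T}, W:{A} ∪→ {A,C,T}; cost 1
[col 1] LOQUVWX: children LOQVWX:{A,C,T}, U:{A} ∩→ {A}; cost 0
[col 2] LX: children L:{A}, X:{G} ∪→ {A,G}; cost 1
[col 2] LVX: children LX:{A,G}, V:{G} ∩→ {G}; cost 0
[col 2] LOVX: children LVX:{G}, O:{C} ∪→ {C,G}; cost 1
[col 2] LOQVX: children LOVX:{C,G}, Q:{C} ∩→ {C}; cost 0
[col 2] LOQVWX: children LOQVX:{C}, W:{C} ∩→ {C}; cost 0
[col 2] LOQUVWX: children LOQVWX:{C}, U:{C} ∩→ {C}; cost 0
per-site changes: [3, 4, 2]; total = 9

A,C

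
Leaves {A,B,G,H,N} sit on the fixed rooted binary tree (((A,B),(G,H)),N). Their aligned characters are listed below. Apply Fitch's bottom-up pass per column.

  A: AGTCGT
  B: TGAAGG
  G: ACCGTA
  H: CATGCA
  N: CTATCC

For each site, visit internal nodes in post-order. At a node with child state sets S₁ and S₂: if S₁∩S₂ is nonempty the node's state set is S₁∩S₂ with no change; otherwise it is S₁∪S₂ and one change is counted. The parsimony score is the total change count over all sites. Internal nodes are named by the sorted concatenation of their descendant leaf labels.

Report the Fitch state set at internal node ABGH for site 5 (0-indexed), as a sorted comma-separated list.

A,G,T

site 0, node AB: A={A} ∪ B={T} → {A,T} (+1)
site 0, node GH: G={A} ∪ H={C} → {A,C} (+1)
site 0, node ABGH: AB={A,T} ∩ GH={A,C} → {A} (+0)
site 0, node ABGHN: ABGH={A} ∪ N={C} → {A,C} (+1)
site 1, node AB: A={G} ∩ B={G} → {G} (+0)
site 1, node GH: G={C} ∪ H={A} → {A,C} (+1)
site 1, node ABGH: AB={G} ∪ GH={A,C} → {A,C,G} (+1)
site 1, node ABGHN: ABGH={A,C,G} ∪ N={T} → {A,C,G,T} (+1)
site 2, node AB: A={T} ∪ B={A} → {A,T} (+1)
site 2, node GH: G={C} ∪ H={T} → {C,T} (+1)
site 2, node ABGH: AB={A,T} ∩ GH={C,T} → {T} (+0)
site 2, node ABGHN: ABGH={T} ∪ N={A} → {A,T} (+1)
site 3, node AB: A={C} ∪ B={A} → {A,C} (+1)
site 3, node GH: G={G} ∩ H={G} → {G} (+0)
site 3, node ABGH: AB={A,C} ∪ GH={G} → {A,C,G} (+1)
site 3, node ABGHN: ABGH={A,C,G} ∪ N={T} → {A,C,G,T} (+1)
site 4, node AB: A={G} ∩ B={G} → {G} (+0)
site 4, node GH: G={T} ∪ H={C} → {C,T} (+1)
site 4, node ABGH: AB={G} ∪ GH={C,T} → {C,G,T} (+1)
site 4, node ABGHN: ABGH={C,G,T} ∩ N={C} → {C} (+0)
site 5, node AB: A={T} ∪ B={G} → {G,T} (+1)
site 5, node GH: G={A} ∩ H={A} → {A} (+0)
site 5, node ABGH: AB={G,T} ∪ GH={A} → {A,G,T} (+1)
site 5, node ABGHN: ABGH={A,G,T} ∪ N={C} → {A,C,G,T} (+1)
per-site changes: [3, 3, 3, 3, 2, 3]; total = 17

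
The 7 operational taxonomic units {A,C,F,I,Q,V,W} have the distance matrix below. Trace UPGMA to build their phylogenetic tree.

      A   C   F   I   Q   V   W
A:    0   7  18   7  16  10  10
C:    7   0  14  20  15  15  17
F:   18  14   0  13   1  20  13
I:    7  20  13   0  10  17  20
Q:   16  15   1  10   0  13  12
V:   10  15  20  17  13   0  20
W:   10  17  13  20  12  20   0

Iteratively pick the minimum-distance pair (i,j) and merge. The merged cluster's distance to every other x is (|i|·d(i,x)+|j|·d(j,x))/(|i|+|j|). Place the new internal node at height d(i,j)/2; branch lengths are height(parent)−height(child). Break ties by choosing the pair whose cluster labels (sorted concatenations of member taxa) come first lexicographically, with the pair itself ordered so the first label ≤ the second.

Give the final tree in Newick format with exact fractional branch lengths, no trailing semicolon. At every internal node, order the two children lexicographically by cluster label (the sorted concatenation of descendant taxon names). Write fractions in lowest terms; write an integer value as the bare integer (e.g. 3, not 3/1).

(((A:7/2,C:7/2):11/4,V:25/4):37/24,(((F:1/2,Q:1/2):21/4,I:23/4):7/4,W:15/2):7/24)

iteration 1: select F,Q (d=1); attach at lengths (1/2, 1/2); label the merged cluster FQ
  updated: d(A,FQ)=17, d(C,FQ)=29/2, d(FQ,I)=23/2, d(FQ,V)=33/2, d(FQ,W)=25/2
iteration 2: select A,C (d=7); attach at lengths (7/2, 7/2); label the merged cluster AC
  updated: d(AC,FQ)=63/4, d(AC,I)=27/2, d(AC,V)=25/2, d(AC,W)=27/2
iteration 3: select FQ,I (d=23/2); attach at lengths (21/4, 23/4); label the merged cluster FIQ
  updated: d(AC,FIQ)=15, d(FIQ,V)=50/3, d(FIQ,W)=15
iteration 4: select AC,V (d=25/2); attach at lengths (11/4, 25/4); label the merged cluster ACV
  updated: d(ACV,FIQ)=140/9, d(ACV,W)=47/3
iteration 5: select FIQ,W (d=15); attach at lengths (7/4, 15/2); label the merged cluster FIQW
  updated: d(ACV,FIQW)=187/12
iteration 6: select ACV,FIQW (d=187/12); attach at lengths (37/24, 7/24); label the merged cluster ACFIQVW
final tree: (((A:7/2,C:7/2):11/4,V:25/4):37/24,(((F:1/2,Q:1/2):21/4,I:23/4):7/4,W:15/2):7/24)
total length: 469/12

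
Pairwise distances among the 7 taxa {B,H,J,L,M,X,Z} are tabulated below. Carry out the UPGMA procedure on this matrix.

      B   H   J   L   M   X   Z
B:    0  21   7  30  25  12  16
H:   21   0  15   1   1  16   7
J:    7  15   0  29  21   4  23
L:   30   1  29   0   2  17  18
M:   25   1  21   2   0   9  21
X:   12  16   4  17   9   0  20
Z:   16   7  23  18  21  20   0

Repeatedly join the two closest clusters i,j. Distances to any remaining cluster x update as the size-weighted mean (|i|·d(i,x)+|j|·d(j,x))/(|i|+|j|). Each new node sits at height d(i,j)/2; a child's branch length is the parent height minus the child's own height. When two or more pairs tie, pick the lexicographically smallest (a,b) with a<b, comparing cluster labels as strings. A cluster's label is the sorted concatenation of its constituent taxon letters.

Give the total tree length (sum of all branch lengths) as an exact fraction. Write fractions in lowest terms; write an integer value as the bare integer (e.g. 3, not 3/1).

215/6

iteration 1: select H,L (d=1); attach at lengths (1/2, 1/2); label the merged cluster HL
  updated: d(B,HL)=51/2, d(HL,J)=22, d(HL,M)=3/2, d(HL,X)=33/2, d(HL,Z)=25/2
iteration 2: select HL,M (d=3/2); attach at lengths (1/4, 3/4); label the merged cluster HLM
  updated: d(B,HLM)=76/3, d(HLM,J)=65/3, d(HLM,X)=14, d(HLM,Z)=46/3
iteration 3: select J,X (d=4); attach at lengths (2, 2); label the merged cluster JX
  updated: d(B,JX)=19/2, d(HLM,JX)=107/6, d(JX,Z)=43/2
iteration 4: select B,JX (d=19/2); attach at lengths (19/4, 11/4); label the merged cluster BJX
  updated: d(BJX,HLM)=61/3, d(BJX,Z)=59/3
iteration 5: select HLM,Z (d=46/3); attach at lengths (83/12, 23/3); label the merged cluster HLMZ
  updated: d(BJX,HLMZ)=121/6
iteration 6: select BJX,HLMZ (d=121/6); attach at lengths (16/3, 29/12); label the merged cluster BHJLMXZ
final tree: ((B:19/4,(J:2,X:2):11/4):16/3,(((H:1/2,L:1/2):1/4,M:3/4):83/12,Z:23/3):29/12)
total length: 215/6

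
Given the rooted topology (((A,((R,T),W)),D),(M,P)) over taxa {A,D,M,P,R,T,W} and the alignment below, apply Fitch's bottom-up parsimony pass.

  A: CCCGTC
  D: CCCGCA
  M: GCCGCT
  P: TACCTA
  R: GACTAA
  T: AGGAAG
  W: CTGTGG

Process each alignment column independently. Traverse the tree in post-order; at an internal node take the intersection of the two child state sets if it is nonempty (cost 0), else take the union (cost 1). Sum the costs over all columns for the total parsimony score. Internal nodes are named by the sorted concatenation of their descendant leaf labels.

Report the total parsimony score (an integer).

21

[col 0] RT: children R:{G}, T:{A} ∪→ {A,G}; cost 1
[col 0] RTW: children RT:{A,G}, W:{C} ∪→ {A,C,G}; cost 1
[col 0] ARTW: children A:{C}, RTW:{A,C,G} ∩→ {C}; cost 0
[col 0] ADRTW: children ARTW:{C}, D:{C} ∩→ {C}; cost 0
[col 0] MP: children M:{G}, P:{T} ∪→ {G,T}; cost 1
[col 0] ADMPRTW: children ADRTW:{C}, MP:{G,T} ∪→ {C,G,T}; cost 1
[col 1] RT: children R:{A}, T:{G} ∪→ {A,G}; cost 1
[col 1] RTW: children RT:{A,G}, W:{T} ∪→ {A,G,T}; cost 1
[col 1] ARTW: children A:{C}, RTW:{A,G,T} ∪→ {A,C,G,T}; cost 1
[col 1] ADRTW: children ARTW:{A,C,G,T}, D:{C} ∩→ {C}; cost 0
[col 1] MP: children M:{C}, P:{A} ∪→ {A,C}; cost 1
[col 1] ADMPRTW: children ADRTW:{C}, MP:{A,C} ∩→ {C}; cost 0
[col 2] RT: children R:{C}, T:{G} ∪→ {C,G}; cost 1
[col 2] RTW: children RT:{C,G}, W:{G} ∩→ {G}; cost 0
[col 2] ARTW: children A:{C}, RTW:{G} ∪→ {C,G}; cost 1
[col 2] ADRTW: children ARTW:{C,G}, D:{C} ∩→ {C}; cost 0
[col 2] MP: children M:{C}, P:{C} ∩→ {C}; cost 0
[col 2] ADMPRTW: children ADRTW:{C}, MP:{C} ∩→ {C}; cost 0
[col 3] RT: children R:{T}, T:{A} ∪→ {A,T}; cost 1
[col 3] RTW: children RT:{A,T}, W:{T} ∩→ {T}; cost 0
[col 3] ARTW: children A:{G}, RTW:{T} ∪→ {G,T}; cost 1
[col 3] ADRTW: children ARTW:{G,T}, D:{G} ∩→ {G}; cost 0
[col 3] MP: children M:{G}, P:{C} ∪→ {C,G}; cost 1
[col 3] ADMPRTW: children ADRTW:{G}, MP:{C,G} ∩→ {G}; cost 0
[col 4] RT: children R:{A}, T:{A} ∩→ {A}; cost 0
[col 4] RTW: children RT:{A}, W:{G} ∪→ {A,G}; cost 1
[col 4] ARTW: children A:{T}, RTW:{A,G} ∪→ {A,G,T}; cost 1
[col 4] ADRTW: children ARTW:{A,G,T}, D:{C} ∪→ {A,C,G,T}; cost 1
[col 4] MP: children M:{C}, P:{T} ∪→ {C,T}; cost 1
[col 4] ADMPRTW: children ADRTW:{A,C,G,T}, MP:{C,T} ∩→ {C,T}; cost 0
[col 5] RT: children R:{A}, T:{G} ∪→ {A,G}; cost 1
[col 5] RTW: children RT:{A,G}, W:{G} ∩→ {G}; cost 0
[col 5] ARTW: children A:{C}, RTW:{G} ∪→ {C,G}; cost 1
[col 5] ADRTW: children ARTW:{C,G}, D:{A} ∪→ {A,C,G}; cost 1
[col 5] MP: children M:{T}, P:{A} ∪→ {A,T}; cost 1
[col 5] ADMPRTW: children ADRTW:{A,C,G}, MP:{A,T} ∩→ {A}; cost 0
per-site changes: [4, 4, 2, 3, 4, 4]; total = 21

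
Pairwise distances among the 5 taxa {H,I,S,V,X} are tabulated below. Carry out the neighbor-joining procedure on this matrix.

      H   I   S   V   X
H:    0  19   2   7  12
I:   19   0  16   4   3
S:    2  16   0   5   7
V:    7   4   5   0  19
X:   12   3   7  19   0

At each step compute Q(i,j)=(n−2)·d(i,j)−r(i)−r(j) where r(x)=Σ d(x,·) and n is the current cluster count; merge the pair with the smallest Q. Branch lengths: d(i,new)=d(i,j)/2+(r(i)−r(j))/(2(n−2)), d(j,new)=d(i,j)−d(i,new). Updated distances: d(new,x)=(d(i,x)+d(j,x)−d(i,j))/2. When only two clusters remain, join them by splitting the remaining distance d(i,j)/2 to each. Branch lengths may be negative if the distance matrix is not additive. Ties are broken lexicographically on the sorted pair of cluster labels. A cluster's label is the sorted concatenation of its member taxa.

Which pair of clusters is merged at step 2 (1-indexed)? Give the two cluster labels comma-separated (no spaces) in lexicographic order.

iteration 1: select I,X (d=3, Q=-74); attach at lengths (5/3, 4/3); label the merged cluster IX
  updated: d(H,IX)=14, d(IX,S)=10, d(IX,V)=10
iteration 2: select H,S (d=2, Q=-36); attach at lengths (5/2, -1/2); label the merged cluster HS
  updated: d(HS,IX)=11, d(HS,V)=5
iteration 3: select HS,IX (d=11, Q=-26); attach at lengths (3, 8); label the merged cluster HISX
  updated: d(HISX,V)=2
iteration 4: select HISX,V (d=2); attach at lengths (1, 1); label the merged cluster HISVX
final tree: (((H:5/2,S:-1/2):3,(I:5/3,X:4/3):8):1,V:1)
total length: 18

H,S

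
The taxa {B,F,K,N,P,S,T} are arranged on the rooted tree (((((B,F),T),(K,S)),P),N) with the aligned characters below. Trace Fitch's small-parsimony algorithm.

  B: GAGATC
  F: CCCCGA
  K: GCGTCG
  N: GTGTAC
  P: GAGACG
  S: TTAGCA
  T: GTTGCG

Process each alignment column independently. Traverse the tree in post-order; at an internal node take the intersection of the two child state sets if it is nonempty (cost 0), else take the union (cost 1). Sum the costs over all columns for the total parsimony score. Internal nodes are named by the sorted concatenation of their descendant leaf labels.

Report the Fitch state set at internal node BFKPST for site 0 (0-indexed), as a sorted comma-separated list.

G

[col 0] BF: children B:{G}, F:{C} ∪→ {C,G}; cost 1
[col 0] BFT: children BF:{C,G}, T:{G} ∩→ {G}; cost 0
[col 0] KS: children K:{G}, S:{T} ∪→ {G,T}; cost 1
[col 0] BFKST: children BFT:{G}, KS:{G,T} ∩→ {G}; cost 0
[col 0] BFKPST: children BFKST:{G}, P:{G} ∩→ {G}; cost 0
[col 0] BFKNPST: children BFKPST:{G}, N:{G} ∩→ {G}; cost 0
[col 1] BF: children B:{A}, F:{C} ∪→ {A,C}; cost 1
[col 1] BFT: children BF:{A,C}, T:{T} ∪→ {A,C,T}; cost 1
[col 1] KS: children K:{C}, S:{T} ∪→ {C,T}; cost 1
[col 1] BFKST: children BFT:{A,C,T}, KS:{C,T} ∩→ {C,T}; cost 0
[col 1] BFKPST: children BFKST:{C,T}, P:{A} ∪→ {A,C,T}; cost 1
[col 1] BFKNPST: children BFKPST:{A,C,T}, N:{T} ∩→ {T}; cost 0
[col 2] BF: children B:{G}, F:{C} ∪→ {C,G}; cost 1
[col 2] BFT: children BF:{C,G}, T:{T} ∪→ {C,G,T}; cost 1
[col 2] KS: children K:{G}, S:{A} ∪→ {A,G}; cost 1
[col 2] BFKST: children BFT:{C,G,T}, KS:{A,G} ∩→ {G}; cost 0
[col 2] BFKPST: children BFKST:{G}, P:{G} ∩→ {G}; cost 0
[col 2] BFKNPST: children BFKPST:{G}, N:{G} ∩→ {G}; cost 0
[col 3] BF: children B:{A}, F:{C} ∪→ {A,C}; cost 1
[col 3] BFT: children BF:{A,C}, T:{G} ∪→ {A,C,G}; cost 1
[col 3] KS: children K:{T}, S:{G} ∪→ {G,T}; cost 1
[col 3] BFKST: children BFT:{A,C,G}, KS:{G,T} ∩→ {G}; cost 0
[col 3] BFKPST: children BFKST:{G}, P:{A} ∪→ {A,G}; cost 1
[col 3] BFKNPST: children BFKPST:{A,G}, N:{T} ∪→ {A,G,T}; cost 1
[col 4] BF: children B:{T}, F:{G} ∪→ {G,T}; cost 1
[col 4] BFT: children BF:{G,T}, T:{C} ∪→ {C,G,T}; cost 1
[col 4] KS: children K:{C}, S:{C} ∩→ {C}; cost 0
[col 4] BFKST: children BFT:{C,G,T}, KS:{C} ∩→ {C}; cost 0
[col 4] BFKPST: children BFKST:{C}, P:{C} ∩→ {C}; cost 0
[col 4] BFKNPST: children BFKPST:{C}, N:{A} ∪→ {A,C}; cost 1
[col 5] BF: children B:{C}, F:{A} ∪→ {A,C}; cost 1
[col 5] BFT: children BF:{A,C}, T:{G} ∪→ {A,C,G}; cost 1
[col 5] KS: children K:{G}, S:{A} ∪→ {A,G}; cost 1
[col 5] BFKST: children BFT:{A,C,G}, KS:{A,G} ∩→ {A,G}; cost 0
[col 5] BFKPST: children BFKST:{A,G}, P:{G} ∩→ {G}; cost 0
[col 5] BFKNPST: children BFKPST:{G}, N:{C} ∪→ {C,G}; cost 1
per-site changes: [2, 4, 3, 5, 3, 4]; total = 21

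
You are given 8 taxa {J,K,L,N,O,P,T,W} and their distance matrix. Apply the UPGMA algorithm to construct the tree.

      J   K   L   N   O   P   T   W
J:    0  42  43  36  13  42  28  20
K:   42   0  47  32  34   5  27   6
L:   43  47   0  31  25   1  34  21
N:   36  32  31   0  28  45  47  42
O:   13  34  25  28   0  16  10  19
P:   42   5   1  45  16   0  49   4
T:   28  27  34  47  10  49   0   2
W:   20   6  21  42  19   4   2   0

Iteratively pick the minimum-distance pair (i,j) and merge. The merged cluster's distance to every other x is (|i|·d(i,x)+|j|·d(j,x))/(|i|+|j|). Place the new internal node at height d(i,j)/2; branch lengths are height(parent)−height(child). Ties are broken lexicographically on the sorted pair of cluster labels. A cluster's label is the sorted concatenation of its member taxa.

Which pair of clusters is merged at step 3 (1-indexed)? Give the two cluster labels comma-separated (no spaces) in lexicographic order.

step 1: merge (L,P) at d=1; branch lengths L→1/2, P→1/2; new cluster LP
  updated: d(J,LP)=85/2, d(K,LP)=26, d(LP,N)=38, d(LP,O)=41/2, d(LP,T)=83/2, d(LP,W)=25/2
step 2: merge (T,W) at d=2; branch lengths T→1, W→1; new cluster TW
  updated: d(J,TW)=24, d(K,TW)=33/2, d(LP,TW)=27, d(N,TW)=89/2, d(O,TW)=29/2
step 3: merge (J,O) at d=13; branch lengths J→13/2, O→13/2; new cluster JO
  updated: d(JO,K)=38, d(JO,LP)=63/2, d(JO,N)=32, d(JO,TW)=77/4
step 4: merge (K,TW) at d=33/2; branch lengths K→33/4, TW→29/4; new cluster KTW
  updated: d(JO,KTW)=51/2, d(KTW,LP)=80/3, d(KTW,N)=121/3
step 5: merge (JO,KTW) at d=51/2; branch lengths JO→25/4, KTW→9/2; new cluster JKOTW
  updated: d(JKOTW,LP)=143/5, d(JKOTW,N)=37
step 6: merge (JKOTW,LP) at d=143/5; branch lengths JKOTW→31/20, LP→69/5; new cluster JKLOPTW
  updated: d(JKLOPTW,N)=261/7
step 7: merge (JKLOPTW,N) at d=261/7; branch lengths JKLOPTW→152/35, N→261/14; new cluster JKLNOPTW
final tree: ((((J:13/2,O:13/2):25/4,(K:33/4,(T:1,W:1):29/4):9/2):31/20,(L:1/2,P:1/2):69/5):152/35,N:261/14)
total length: 5641/70

J,O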